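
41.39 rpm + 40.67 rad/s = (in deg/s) 2579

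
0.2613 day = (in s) 2.258e+04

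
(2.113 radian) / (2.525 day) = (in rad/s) 9.686e-06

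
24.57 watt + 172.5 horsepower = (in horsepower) 172.5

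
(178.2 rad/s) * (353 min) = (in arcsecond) 7.785e+11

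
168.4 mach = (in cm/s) 5.734e+06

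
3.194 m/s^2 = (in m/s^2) 3.194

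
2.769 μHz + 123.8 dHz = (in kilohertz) 0.01238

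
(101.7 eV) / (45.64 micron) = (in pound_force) 8.026e-14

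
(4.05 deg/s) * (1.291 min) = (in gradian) 348.6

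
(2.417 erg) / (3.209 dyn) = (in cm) 0.7532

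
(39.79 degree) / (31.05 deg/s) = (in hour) 0.000356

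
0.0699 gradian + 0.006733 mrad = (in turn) 0.0001758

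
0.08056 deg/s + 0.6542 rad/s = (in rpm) 6.261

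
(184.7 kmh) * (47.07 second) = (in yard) 2641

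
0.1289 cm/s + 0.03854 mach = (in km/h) 47.25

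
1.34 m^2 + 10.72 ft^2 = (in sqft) 25.14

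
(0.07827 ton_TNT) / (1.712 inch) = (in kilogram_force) 7.679e+08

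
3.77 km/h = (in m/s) 1.047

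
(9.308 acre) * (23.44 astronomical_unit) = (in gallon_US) 3.489e+19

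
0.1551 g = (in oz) 0.005471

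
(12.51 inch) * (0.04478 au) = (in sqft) 2.291e+10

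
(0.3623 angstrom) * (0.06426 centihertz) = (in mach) 6.837e-17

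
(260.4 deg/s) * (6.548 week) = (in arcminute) 6.187e+10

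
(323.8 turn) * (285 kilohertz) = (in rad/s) 5.798e+08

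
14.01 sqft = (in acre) 0.0003216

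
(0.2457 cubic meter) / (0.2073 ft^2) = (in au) 8.528e-11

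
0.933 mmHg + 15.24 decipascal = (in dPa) 1259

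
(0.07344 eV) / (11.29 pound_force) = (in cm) 2.343e-20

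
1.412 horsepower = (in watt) 1053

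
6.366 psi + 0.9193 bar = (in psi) 19.7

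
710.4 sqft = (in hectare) 0.0066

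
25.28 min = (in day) 0.01756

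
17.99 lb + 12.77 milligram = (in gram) 8160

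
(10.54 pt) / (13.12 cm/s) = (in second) 0.02834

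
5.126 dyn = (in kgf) 5.227e-06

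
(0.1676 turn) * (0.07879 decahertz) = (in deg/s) 47.54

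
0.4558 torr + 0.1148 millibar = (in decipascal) 722.5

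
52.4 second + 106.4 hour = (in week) 0.6334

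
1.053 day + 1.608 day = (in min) 3832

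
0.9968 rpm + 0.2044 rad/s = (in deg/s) 17.69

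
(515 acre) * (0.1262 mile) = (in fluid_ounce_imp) 1.49e+13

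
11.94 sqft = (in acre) 0.0002741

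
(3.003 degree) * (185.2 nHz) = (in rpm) 9.269e-08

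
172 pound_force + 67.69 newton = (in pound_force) 187.2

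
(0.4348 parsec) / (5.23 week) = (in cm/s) 4.242e+11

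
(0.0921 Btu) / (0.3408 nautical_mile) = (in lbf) 0.03461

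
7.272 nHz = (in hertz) 7.272e-09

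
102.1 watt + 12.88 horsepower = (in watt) 9707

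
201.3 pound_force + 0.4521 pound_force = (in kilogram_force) 91.51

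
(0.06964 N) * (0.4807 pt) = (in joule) 1.181e-05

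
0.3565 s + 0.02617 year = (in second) 8.253e+05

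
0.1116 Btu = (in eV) 7.349e+20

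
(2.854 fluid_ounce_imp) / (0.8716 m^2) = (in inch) 0.003663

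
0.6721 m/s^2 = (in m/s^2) 0.6721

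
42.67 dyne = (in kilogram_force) 4.351e-05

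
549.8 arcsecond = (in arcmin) 9.163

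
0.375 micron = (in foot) 1.23e-06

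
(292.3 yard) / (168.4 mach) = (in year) 1.478e-10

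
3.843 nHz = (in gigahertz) 3.843e-18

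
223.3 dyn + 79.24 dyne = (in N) 0.003025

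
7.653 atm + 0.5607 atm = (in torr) 6242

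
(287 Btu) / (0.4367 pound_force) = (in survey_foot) 5.114e+05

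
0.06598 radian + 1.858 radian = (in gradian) 122.5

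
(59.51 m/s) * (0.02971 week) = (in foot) 3.508e+06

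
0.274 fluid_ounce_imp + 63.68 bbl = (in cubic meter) 10.12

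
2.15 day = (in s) 1.858e+05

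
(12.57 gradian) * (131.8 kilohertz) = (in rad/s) 2.602e+04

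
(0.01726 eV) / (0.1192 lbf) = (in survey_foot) 1.711e-20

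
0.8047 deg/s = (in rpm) 0.1341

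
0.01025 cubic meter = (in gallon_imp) 2.255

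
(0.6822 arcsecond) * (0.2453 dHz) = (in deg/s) 4.648e-06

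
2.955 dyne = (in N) 2.955e-05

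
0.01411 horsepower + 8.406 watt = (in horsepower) 0.02538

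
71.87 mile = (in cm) 1.157e+07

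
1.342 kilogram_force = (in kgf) 1.342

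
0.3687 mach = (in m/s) 125.5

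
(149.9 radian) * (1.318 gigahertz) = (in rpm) 1.887e+12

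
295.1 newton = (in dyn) 2.951e+07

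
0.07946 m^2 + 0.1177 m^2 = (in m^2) 0.1972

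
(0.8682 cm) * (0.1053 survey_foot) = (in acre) 6.886e-08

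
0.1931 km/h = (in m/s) 0.05364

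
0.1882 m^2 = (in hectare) 1.882e-05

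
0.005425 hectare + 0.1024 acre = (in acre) 0.1158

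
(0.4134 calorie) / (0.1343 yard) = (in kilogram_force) 1.436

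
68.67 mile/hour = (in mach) 0.09016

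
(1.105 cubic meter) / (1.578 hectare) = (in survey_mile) 4.351e-08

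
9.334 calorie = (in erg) 3.905e+08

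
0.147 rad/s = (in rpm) 1.404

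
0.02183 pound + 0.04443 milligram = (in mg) 9902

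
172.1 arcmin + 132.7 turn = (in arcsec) 1.72e+08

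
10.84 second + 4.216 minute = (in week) 0.0004362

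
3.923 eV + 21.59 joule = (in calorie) 5.16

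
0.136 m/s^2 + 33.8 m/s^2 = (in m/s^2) 33.94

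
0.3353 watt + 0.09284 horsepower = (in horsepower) 0.09329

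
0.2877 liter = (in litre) 0.2877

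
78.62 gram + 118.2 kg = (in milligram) 1.183e+08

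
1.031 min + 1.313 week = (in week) 1.313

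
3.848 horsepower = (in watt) 2869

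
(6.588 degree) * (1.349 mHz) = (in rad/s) 0.0001551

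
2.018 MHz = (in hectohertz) 2.018e+04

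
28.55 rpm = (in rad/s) 2.99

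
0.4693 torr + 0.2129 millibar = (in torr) 0.629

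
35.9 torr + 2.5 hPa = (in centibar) 5.036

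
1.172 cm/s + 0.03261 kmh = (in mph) 0.04648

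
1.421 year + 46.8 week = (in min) 1.219e+06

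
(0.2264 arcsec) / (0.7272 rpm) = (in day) 1.668e-10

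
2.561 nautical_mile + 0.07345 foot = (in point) 1.344e+07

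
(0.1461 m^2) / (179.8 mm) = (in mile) 0.0005049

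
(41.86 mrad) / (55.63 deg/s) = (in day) 4.99e-07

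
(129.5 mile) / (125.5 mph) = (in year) 0.0001178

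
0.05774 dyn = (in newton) 5.774e-07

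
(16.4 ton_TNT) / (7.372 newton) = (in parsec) 3.016e-07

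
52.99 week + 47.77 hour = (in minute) 5.37e+05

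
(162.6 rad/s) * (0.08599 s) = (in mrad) 1.398e+04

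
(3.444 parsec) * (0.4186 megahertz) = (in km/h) 1.601e+23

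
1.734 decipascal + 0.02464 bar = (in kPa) 2.464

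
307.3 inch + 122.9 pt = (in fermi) 7.849e+15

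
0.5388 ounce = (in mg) 1.527e+04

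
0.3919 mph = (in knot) 0.3406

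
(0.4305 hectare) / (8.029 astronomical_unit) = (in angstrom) 35.84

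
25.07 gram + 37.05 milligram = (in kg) 0.02511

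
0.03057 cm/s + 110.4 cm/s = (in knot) 2.147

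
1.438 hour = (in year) 0.0001642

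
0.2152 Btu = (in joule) 227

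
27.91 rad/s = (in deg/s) 1599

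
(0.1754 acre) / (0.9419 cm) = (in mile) 46.83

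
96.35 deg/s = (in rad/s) 1.682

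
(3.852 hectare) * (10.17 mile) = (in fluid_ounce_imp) 2.219e+13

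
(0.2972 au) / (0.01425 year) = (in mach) 290.6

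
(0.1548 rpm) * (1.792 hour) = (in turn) 16.64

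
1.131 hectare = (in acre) 2.795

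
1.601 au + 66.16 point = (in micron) 2.395e+17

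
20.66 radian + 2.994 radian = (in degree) 1355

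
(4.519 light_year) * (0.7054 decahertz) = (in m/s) 3.016e+17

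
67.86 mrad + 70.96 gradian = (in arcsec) 2.439e+05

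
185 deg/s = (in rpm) 30.83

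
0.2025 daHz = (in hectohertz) 0.02025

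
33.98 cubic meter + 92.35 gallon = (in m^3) 34.33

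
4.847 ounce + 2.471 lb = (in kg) 1.258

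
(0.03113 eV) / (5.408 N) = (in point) 2.614e-18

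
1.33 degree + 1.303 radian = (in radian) 1.326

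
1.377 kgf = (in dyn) 1.35e+06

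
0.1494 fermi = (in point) 4.235e-13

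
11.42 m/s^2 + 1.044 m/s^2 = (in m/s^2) 12.46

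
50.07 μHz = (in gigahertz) 5.007e-14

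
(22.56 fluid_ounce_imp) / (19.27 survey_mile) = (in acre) 5.107e-12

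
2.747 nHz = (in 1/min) 1.648e-07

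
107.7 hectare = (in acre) 266.1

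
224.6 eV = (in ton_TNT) 8.601e-27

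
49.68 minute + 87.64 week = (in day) 613.5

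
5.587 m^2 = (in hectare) 0.0005587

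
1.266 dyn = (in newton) 1.266e-05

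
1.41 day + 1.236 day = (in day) 2.646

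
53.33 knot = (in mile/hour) 61.37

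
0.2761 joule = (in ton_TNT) 6.599e-11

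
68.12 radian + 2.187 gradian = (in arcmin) 2.343e+05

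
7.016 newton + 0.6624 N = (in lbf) 1.726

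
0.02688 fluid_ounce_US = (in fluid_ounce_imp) 0.02798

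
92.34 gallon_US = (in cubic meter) 0.3495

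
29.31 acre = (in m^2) 1.186e+05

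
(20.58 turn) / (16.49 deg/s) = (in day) 0.0052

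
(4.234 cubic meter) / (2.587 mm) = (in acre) 0.4044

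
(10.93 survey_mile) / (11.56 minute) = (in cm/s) 2536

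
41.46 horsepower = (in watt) 3.092e+04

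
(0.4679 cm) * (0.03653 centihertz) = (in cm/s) 0.0001709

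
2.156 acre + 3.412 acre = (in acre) 5.568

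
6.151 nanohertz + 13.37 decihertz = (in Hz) 1.337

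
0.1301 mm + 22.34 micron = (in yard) 0.0001667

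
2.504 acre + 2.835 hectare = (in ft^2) 4.142e+05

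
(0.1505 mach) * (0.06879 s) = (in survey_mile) 0.00219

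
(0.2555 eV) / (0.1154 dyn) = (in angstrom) 0.0003547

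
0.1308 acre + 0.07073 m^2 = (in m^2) 529.4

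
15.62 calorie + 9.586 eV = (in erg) 6.535e+08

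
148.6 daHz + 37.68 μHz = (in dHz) 1.486e+04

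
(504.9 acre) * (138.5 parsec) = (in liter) 8.732e+27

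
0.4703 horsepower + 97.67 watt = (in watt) 448.4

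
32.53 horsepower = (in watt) 2.426e+04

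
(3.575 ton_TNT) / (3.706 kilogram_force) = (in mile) 2.557e+05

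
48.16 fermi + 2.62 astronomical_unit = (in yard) 4.286e+11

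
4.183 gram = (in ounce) 0.1476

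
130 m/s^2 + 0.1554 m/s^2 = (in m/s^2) 130.2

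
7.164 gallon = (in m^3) 0.02712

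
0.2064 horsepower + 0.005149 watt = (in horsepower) 0.2064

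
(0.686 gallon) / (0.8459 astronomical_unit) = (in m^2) 2.052e-14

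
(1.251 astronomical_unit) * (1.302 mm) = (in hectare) 2.437e+04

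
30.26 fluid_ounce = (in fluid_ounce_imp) 31.5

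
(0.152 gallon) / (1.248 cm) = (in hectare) 4.61e-06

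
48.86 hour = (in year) 0.005578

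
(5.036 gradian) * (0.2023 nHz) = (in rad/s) 1.6e-11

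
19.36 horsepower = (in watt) 1.444e+04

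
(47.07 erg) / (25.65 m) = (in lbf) 4.125e-08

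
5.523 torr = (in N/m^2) 736.3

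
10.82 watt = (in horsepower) 0.01451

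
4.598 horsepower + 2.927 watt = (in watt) 3432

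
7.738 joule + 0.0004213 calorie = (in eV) 4.831e+19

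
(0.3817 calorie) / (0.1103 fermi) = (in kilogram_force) 1.476e+15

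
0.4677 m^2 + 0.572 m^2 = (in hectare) 0.000104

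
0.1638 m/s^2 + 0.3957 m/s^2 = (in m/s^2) 0.5595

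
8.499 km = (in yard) 9295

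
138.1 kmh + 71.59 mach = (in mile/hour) 5.461e+04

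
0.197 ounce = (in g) 5.585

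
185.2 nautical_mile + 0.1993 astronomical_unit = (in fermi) 2.982e+25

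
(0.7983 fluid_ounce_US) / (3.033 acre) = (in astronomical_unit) 1.286e-20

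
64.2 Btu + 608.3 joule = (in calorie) 1.633e+04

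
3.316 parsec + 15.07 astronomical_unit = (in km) 1.023e+14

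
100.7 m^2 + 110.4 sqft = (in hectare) 0.0111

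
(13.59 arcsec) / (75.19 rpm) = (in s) 8.368e-06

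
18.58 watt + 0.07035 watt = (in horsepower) 0.02501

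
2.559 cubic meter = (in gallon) 676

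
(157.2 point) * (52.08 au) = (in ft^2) 4.651e+12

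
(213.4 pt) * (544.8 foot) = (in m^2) 12.5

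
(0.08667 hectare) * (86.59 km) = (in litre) 7.505e+10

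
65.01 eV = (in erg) 1.042e-10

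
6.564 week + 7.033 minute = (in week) 6.565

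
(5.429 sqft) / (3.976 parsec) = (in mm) 4.111e-15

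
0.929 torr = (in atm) 0.001222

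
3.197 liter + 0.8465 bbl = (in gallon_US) 36.4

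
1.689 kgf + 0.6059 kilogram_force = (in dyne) 2.251e+06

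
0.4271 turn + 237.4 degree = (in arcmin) 2.347e+04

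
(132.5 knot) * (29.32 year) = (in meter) 6.303e+10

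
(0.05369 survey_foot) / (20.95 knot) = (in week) 2.511e-09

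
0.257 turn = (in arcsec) 3.331e+05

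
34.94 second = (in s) 34.94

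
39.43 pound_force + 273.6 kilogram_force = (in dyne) 2.858e+08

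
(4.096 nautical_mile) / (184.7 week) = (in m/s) 6.791e-05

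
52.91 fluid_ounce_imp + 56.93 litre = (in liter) 58.43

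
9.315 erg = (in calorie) 2.226e-07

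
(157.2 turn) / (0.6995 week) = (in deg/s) 0.1338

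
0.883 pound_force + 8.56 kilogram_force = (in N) 87.87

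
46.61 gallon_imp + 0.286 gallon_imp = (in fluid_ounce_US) 7209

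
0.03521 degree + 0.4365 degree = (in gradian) 0.5241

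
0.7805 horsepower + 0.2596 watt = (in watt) 582.3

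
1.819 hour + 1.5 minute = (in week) 0.01098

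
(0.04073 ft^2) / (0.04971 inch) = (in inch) 118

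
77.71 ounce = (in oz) 77.71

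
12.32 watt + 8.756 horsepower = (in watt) 6542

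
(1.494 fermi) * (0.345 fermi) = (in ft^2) 5.548e-30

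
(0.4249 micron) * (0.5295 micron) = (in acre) 5.559e-17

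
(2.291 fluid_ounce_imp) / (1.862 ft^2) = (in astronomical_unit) 2.515e-15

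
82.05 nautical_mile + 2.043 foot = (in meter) 1.52e+05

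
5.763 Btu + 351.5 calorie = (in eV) 4.713e+22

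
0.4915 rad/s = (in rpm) 4.693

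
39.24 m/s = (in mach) 0.1152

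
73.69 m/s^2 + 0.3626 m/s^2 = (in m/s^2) 74.05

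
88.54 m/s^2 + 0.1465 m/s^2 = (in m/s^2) 88.69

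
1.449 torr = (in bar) 0.001932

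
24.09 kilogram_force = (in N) 236.2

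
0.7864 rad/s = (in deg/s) 45.06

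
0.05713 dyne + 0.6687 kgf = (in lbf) 1.474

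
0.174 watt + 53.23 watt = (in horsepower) 0.07162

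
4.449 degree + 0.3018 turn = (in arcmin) 6786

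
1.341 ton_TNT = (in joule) 5.611e+09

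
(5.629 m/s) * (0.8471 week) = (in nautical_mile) 1557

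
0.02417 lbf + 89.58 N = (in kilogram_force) 9.146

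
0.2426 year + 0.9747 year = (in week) 63.47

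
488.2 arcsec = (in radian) 0.002367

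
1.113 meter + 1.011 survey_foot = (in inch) 55.95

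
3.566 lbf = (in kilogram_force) 1.618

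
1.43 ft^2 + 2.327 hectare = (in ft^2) 2.505e+05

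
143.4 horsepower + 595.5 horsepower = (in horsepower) 738.9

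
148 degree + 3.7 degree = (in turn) 0.4214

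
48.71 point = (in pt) 48.71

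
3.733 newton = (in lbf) 0.8392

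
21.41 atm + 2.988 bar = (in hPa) 2.468e+04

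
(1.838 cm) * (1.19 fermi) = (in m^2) 2.187e-17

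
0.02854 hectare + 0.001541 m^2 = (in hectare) 0.02854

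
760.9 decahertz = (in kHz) 7.609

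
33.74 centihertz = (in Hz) 0.3374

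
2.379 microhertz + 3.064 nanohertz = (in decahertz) 2.382e-07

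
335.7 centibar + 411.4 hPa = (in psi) 54.66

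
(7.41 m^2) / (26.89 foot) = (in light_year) 9.556e-17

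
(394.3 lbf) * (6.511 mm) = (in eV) 7.128e+19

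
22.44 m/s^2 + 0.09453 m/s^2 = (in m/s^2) 22.53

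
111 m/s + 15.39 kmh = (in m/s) 115.3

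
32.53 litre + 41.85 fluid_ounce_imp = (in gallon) 8.908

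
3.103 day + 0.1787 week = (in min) 6270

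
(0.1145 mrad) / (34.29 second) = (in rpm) 3.189e-05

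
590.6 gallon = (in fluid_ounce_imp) 7.868e+04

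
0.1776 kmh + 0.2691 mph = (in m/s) 0.1696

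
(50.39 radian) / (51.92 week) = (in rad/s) 1.605e-06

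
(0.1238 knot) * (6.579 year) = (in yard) 1.445e+07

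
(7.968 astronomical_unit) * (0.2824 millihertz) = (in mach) 9.886e+05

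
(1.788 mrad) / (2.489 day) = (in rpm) 7.94e-08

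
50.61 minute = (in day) 0.03515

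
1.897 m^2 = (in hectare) 0.0001897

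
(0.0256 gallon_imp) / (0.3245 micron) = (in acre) 0.08862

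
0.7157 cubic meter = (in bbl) 4.502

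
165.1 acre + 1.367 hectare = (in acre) 168.5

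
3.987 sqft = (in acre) 9.153e-05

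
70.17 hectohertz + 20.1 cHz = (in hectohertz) 70.17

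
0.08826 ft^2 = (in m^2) 0.0082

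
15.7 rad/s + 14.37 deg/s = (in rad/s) 15.95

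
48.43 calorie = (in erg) 2.026e+09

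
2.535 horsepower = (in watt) 1890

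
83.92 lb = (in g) 3.807e+04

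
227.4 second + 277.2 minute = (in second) 1.686e+04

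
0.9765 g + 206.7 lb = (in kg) 93.76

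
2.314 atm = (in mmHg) 1759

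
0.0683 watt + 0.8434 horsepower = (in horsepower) 0.8435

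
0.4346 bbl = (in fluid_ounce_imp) 2432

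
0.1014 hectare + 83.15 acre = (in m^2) 3.375e+05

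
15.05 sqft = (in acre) 0.0003455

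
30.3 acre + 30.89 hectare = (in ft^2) 4.645e+06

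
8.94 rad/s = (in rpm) 85.37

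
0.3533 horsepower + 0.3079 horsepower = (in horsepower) 0.6612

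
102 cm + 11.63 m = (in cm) 1265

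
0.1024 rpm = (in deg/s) 0.6144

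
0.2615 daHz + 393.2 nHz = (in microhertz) 2.615e+06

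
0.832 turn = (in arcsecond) 1.078e+06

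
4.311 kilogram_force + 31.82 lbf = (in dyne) 1.838e+07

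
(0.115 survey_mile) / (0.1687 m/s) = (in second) 1097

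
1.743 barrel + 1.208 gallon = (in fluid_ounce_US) 9525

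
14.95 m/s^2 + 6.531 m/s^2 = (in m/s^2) 21.48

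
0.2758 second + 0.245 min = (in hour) 0.00416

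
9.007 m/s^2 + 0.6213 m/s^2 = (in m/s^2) 9.628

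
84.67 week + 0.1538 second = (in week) 84.67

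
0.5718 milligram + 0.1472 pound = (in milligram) 6.677e+04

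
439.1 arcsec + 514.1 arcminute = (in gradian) 9.656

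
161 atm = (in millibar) 1.631e+05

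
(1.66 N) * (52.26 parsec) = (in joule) 2.677e+18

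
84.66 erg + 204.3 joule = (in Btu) 0.1936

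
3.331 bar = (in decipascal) 3.331e+06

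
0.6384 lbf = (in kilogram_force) 0.2896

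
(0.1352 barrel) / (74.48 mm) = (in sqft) 3.106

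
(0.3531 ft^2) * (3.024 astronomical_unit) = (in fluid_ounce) 5.018e+14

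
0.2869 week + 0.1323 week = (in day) 2.934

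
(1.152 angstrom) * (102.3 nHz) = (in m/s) 1.178e-17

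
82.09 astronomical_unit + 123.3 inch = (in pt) 3.481e+16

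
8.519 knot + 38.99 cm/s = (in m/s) 4.772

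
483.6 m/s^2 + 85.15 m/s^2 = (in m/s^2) 568.8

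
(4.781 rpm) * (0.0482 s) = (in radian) 0.02413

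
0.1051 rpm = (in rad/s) 0.01101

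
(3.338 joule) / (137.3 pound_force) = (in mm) 5.465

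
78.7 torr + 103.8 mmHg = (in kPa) 24.33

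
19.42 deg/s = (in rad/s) 0.3389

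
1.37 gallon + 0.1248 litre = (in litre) 5.311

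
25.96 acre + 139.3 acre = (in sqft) 7.199e+06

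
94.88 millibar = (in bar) 0.09488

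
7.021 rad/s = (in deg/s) 402.3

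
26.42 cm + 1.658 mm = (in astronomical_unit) 1.777e-12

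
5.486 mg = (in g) 0.005486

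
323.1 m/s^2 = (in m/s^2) 323.1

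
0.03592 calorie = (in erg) 1.503e+06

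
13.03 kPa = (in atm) 0.1286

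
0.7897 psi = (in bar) 0.05445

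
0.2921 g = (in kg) 0.0002921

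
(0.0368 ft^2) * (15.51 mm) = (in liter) 0.05303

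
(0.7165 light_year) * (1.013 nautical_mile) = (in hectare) 1.272e+15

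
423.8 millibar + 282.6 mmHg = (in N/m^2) 8.006e+04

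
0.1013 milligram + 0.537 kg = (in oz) 18.94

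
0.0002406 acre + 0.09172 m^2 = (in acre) 0.0002633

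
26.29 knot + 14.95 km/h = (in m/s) 17.68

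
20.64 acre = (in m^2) 8.353e+04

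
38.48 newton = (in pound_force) 8.651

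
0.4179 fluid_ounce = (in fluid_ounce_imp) 0.435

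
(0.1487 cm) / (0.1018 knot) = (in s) 0.02839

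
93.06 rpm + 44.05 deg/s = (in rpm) 100.4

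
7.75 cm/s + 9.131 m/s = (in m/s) 9.209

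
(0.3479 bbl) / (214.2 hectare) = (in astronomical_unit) 1.726e-19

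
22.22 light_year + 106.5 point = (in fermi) 2.102e+32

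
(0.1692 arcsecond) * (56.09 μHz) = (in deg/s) 2.636e-09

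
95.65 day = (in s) 8.264e+06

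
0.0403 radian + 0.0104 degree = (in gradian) 2.577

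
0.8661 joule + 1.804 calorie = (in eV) 5.252e+19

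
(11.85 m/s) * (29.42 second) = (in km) 0.3486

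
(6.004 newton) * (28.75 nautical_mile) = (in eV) 1.995e+24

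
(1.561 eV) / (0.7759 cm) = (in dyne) 3.223e-12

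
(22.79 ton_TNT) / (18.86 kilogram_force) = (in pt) 1.461e+12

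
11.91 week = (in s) 7.203e+06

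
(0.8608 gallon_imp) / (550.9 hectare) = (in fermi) 7.103e+05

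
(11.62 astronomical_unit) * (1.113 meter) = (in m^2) 1.935e+12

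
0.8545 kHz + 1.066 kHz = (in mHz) 1.92e+06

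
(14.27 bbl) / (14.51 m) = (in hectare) 1.564e-05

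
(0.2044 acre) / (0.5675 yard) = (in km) 1.594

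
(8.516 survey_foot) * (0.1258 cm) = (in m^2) 0.003265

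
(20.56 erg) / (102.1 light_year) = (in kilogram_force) 2.17e-25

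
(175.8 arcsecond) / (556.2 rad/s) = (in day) 1.774e-11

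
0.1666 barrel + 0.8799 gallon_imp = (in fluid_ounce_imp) 1073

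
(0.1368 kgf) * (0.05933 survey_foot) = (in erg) 2.426e+05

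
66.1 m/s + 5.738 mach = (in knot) 3926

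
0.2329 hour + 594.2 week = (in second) 3.594e+08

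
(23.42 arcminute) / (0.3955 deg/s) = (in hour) 0.0002741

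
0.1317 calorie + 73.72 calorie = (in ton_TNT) 7.385e-08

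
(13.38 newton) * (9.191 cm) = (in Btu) 0.001166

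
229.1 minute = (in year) 0.0004359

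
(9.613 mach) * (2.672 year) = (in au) 1.844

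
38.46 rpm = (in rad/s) 4.028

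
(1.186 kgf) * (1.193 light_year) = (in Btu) 1.244e+14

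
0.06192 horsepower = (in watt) 46.17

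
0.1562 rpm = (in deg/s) 0.9372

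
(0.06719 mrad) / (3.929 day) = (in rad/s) 1.979e-10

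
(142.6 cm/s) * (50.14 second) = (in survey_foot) 234.6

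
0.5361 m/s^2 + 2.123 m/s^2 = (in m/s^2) 2.659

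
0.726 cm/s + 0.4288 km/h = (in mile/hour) 0.2827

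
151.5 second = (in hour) 0.04208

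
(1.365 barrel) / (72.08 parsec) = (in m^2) 9.757e-20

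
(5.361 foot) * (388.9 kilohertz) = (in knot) 1.235e+06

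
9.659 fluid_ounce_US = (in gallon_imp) 0.06283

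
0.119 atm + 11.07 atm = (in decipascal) 1.134e+07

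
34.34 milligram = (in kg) 3.434e-05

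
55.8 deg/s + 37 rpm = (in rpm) 46.3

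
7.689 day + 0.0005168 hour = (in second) 6.643e+05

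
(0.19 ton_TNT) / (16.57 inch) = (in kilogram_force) 1.926e+08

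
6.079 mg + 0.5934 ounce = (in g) 16.83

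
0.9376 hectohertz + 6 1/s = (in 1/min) 5986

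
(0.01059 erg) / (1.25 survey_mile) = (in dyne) 5.264e-08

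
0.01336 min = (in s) 0.8016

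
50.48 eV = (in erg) 8.088e-11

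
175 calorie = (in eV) 4.57e+21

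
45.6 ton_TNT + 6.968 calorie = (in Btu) 1.808e+08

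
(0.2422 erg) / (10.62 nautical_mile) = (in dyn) 1.231e-07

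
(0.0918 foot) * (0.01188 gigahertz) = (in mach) 976.2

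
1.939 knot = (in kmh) 3.591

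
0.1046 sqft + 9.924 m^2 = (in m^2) 9.934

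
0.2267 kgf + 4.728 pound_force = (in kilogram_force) 2.371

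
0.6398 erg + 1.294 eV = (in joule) 6.398e-08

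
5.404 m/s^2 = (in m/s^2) 5.404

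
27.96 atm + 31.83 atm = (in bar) 60.58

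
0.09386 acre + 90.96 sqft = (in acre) 0.09595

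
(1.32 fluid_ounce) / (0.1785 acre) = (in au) 3.612e-19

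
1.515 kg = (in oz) 53.44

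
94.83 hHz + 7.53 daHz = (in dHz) 9.558e+04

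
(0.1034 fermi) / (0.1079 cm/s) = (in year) 3.039e-21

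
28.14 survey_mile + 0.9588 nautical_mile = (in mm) 4.706e+07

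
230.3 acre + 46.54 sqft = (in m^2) 9.32e+05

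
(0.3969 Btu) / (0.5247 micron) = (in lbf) 1.794e+08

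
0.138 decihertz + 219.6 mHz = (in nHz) 2.334e+08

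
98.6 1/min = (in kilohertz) 0.001643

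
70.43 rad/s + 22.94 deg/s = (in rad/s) 70.83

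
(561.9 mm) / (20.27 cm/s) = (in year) 8.79e-08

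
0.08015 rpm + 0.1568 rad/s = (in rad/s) 0.1652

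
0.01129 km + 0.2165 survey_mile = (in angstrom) 3.597e+12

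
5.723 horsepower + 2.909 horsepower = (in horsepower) 8.632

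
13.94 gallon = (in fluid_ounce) 1784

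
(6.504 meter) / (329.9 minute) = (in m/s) 0.0003286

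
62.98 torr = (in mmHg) 62.98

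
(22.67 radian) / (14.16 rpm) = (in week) 2.528e-05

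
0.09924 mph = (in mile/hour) 0.09924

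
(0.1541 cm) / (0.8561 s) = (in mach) 5.286e-06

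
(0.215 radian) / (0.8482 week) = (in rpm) 4.002e-06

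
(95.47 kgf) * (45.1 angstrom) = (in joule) 4.222e-06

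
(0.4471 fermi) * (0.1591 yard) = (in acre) 1.607e-20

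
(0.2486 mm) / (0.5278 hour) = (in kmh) 4.71e-07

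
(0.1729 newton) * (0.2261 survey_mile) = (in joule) 62.91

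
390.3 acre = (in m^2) 1.579e+06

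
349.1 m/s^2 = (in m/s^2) 349.1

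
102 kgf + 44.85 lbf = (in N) 1200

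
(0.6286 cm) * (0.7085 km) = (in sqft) 47.94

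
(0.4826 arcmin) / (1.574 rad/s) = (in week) 1.475e-10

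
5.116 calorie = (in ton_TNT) 5.116e-09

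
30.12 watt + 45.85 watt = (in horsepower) 0.1019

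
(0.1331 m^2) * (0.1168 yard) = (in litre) 14.22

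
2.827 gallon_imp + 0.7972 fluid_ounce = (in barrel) 0.08098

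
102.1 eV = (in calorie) 3.91e-18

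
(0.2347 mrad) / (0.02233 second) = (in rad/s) 0.01051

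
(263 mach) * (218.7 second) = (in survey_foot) 6.425e+07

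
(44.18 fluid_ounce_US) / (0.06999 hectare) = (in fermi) 1.867e+09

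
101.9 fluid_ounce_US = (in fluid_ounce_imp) 106.1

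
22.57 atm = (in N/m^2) 2.287e+06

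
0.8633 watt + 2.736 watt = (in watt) 3.599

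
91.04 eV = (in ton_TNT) 3.486e-27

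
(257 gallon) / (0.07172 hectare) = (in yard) 0.001483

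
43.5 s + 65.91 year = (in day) 2.406e+04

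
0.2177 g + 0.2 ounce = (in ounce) 0.2077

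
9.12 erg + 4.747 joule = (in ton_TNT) 1.135e-09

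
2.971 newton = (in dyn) 2.971e+05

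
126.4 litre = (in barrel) 0.795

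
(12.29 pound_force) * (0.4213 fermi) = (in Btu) 2.183e-17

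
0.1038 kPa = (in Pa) 103.8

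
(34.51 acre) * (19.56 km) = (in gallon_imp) 6.009e+11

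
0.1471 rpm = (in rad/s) 0.0154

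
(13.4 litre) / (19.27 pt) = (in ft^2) 21.22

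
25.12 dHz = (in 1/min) 150.7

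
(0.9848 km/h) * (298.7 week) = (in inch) 1.946e+09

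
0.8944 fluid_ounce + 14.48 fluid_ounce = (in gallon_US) 0.1201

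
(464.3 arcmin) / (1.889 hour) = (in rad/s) 1.986e-05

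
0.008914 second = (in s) 0.008914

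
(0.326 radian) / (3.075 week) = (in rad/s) 1.753e-07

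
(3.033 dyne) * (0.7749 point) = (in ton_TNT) 1.982e-18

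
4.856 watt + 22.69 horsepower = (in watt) 1.692e+04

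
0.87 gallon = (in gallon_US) 0.87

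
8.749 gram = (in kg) 0.008749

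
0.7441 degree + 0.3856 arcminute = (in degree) 0.7505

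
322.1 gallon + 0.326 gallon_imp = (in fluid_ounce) 4.128e+04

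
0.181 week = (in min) 1824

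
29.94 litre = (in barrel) 0.1883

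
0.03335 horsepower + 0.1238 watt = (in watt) 24.99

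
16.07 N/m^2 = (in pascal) 16.07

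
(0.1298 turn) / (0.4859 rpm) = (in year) 5.082e-07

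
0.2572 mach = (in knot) 170.2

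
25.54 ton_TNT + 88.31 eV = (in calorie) 2.554e+10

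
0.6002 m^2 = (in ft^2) 6.46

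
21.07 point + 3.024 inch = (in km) 8.424e-05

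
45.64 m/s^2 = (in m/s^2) 45.64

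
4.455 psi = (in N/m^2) 3.072e+04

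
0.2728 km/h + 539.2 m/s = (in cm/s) 5.393e+04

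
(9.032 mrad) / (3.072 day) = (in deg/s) 1.95e-06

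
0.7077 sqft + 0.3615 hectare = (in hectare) 0.3615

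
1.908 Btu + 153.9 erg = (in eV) 1.256e+22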